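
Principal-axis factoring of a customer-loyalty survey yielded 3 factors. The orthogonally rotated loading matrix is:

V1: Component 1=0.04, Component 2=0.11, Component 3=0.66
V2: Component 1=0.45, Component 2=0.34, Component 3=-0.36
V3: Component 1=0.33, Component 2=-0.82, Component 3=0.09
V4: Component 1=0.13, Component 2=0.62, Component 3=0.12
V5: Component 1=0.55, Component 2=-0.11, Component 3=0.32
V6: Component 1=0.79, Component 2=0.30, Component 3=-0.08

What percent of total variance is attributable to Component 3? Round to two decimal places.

SS loadings for Component 3 = 0.66² + (-0.36)² + 0.09² + 0.12² + 0.32² + (-0.08)² = 0.6965
With 6 standardized items, total variance = 6. Proportion = 0.6965/6 = 0.1161 → 11.61%.

11.61%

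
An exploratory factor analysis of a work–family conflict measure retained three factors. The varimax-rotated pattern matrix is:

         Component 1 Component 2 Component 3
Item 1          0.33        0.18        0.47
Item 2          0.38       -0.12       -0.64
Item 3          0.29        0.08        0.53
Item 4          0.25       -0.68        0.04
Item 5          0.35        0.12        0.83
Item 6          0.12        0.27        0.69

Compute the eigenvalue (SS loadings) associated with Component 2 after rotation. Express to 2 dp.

0.60

SS loadings for Component 2 = 0.18² + (-0.12)² + 0.08² + (-0.68)² + 0.12² + 0.27² = 0.0324 + 0.0144 + 0.0064 + 0.4624 + 0.0144 + 0.0729 = 0.6029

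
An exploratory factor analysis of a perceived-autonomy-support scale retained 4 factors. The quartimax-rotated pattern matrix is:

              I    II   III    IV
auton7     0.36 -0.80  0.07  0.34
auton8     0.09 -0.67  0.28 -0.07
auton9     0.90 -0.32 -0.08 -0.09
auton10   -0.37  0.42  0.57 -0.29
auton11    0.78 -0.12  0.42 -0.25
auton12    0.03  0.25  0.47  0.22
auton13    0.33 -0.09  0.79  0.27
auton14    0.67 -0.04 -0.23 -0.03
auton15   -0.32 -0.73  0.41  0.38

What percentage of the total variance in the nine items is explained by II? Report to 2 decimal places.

SS loadings for II = (-0.80)² + (-0.67)² + (-0.32)² + 0.42² + (-0.12)² + 0.25² + (-0.09)² + (-0.04)² + (-0.73)² = 1.9872
With 9 standardized items, total variance = 9. Proportion = 1.9872/9 = 0.2208 → 22.08%.

22.08%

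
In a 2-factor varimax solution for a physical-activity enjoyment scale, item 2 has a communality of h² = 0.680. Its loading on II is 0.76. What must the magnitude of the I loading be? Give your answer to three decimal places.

Under orthogonal rotation h² = Σλ², so λ_I² = h² − (0.5776) = 0.680 − 0.5776 = 0.1024.
|λ| = √0.1024 = 0.3200.

0.320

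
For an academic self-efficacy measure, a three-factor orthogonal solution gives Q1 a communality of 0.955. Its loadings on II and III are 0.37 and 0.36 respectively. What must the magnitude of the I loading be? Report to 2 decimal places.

Under orthogonal rotation h² = Σλ², so λ_I² = h² − (0.2665) = 0.955 − 0.2665 = 0.6885.
|λ| = √0.6885 = 0.8298.

0.83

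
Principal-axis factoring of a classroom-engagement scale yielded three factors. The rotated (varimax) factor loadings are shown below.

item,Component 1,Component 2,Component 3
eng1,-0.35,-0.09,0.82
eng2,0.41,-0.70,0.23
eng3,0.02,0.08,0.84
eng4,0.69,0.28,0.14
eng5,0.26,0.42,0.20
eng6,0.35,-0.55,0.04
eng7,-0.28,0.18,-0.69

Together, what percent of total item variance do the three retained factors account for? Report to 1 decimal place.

58.5%

SS loadings by factor: 1.0356, 1.0942, 1.9682; total = 4.0980.
Total variance with 7 standardized items is 7, so the solution explains 4.0980/7 = 0.5854 = 58.54%.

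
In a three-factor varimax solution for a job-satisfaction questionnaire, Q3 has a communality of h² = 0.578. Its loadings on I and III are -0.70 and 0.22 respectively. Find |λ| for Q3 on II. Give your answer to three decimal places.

0.199

Under orthogonal rotation h² = Σλ², so λ_II² = h² − (0.5384) = 0.578 − 0.5384 = 0.0396.
|λ| = √0.0396 = 0.1990.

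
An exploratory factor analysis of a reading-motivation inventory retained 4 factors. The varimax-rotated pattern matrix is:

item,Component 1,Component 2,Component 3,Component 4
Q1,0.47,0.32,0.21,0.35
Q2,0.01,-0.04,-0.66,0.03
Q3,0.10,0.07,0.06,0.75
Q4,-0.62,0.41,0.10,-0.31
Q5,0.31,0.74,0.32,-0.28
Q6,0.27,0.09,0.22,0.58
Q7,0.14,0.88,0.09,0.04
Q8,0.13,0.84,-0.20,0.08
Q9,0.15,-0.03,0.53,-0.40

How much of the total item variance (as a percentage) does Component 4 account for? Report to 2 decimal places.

SS loadings for Component 4 = 0.35² + 0.03² + 0.75² + (-0.31)² + (-0.28)² + 0.58² + 0.04² + 0.08² + (-0.40)² = 1.3648
With 9 standardized items, total variance = 9. Proportion = 1.3648/9 = 0.1516 → 15.16%.

15.16%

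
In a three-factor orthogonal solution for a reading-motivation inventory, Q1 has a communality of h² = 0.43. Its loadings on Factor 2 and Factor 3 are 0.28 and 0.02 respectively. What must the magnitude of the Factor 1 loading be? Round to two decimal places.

Under orthogonal rotation h² = Σλ², so λ_Factor 1² = h² − (0.0788) = 0.43 − 0.0788 = 0.3512.
|λ| = √0.3512 = 0.5926.

0.59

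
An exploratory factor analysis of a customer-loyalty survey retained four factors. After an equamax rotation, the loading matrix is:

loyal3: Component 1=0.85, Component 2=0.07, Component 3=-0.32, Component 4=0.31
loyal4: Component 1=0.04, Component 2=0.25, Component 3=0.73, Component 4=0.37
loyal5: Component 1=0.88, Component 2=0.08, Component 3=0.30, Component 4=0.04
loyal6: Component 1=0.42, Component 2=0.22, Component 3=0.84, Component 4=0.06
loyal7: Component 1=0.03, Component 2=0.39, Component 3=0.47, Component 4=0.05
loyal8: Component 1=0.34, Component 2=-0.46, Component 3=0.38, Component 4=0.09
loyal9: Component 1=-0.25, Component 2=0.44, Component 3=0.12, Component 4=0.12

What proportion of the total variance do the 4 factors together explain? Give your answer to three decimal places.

SS loadings by factor: 1.8539, 0.6795, 1.8106, 0.2632; total = 4.6072.
Total variance with 7 standardized items is 7, so the solution explains 4.6072/7 = 0.6582.

0.658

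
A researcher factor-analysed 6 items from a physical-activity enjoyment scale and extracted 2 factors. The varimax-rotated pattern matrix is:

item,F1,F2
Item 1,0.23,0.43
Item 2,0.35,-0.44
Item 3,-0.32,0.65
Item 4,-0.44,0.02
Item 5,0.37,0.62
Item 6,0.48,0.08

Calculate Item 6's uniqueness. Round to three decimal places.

h² = 0.48² + 0.08² = 0.2304 + 0.0064 = 0.2368
Uniqueness u² = 1 − h² = 1 − 0.2368 = 0.7632

0.763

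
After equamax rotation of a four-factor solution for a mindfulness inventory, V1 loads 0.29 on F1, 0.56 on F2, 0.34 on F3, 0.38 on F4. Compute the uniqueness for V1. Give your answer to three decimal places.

0.342

h² = 0.29² + 0.56² + 0.34² + 0.38² = 0.0841 + 0.3136 + 0.1156 + 0.1444 = 0.6577
Uniqueness u² = 1 − h² = 1 − 0.6577 = 0.3423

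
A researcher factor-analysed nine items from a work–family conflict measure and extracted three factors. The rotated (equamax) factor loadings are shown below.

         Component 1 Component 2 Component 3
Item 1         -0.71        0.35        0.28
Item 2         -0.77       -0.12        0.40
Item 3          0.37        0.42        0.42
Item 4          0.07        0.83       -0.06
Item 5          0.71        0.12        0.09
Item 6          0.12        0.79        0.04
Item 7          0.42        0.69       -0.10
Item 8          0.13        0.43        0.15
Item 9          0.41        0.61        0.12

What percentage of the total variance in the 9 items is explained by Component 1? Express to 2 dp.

23.54%

SS loadings for Component 1 = (-0.71)² + (-0.77)² + 0.37² + 0.07² + 0.71² + 0.12² + 0.42² + 0.13² + 0.41² = 2.1187
With 9 standardized items, total variance = 9. Proportion = 2.1187/9 = 0.2354 → 23.54%.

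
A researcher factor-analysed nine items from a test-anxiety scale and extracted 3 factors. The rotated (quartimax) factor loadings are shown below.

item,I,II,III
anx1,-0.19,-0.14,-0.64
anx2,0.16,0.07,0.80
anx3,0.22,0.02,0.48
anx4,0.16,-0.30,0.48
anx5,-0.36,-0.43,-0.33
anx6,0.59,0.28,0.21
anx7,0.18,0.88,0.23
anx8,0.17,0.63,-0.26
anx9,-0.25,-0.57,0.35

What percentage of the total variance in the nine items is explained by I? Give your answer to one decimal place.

8.2%

SS loadings for I = (-0.19)² + 0.16² + 0.22² + 0.16² + (-0.36)² + 0.59² + 0.18² + 0.17² + (-0.25)² = 0.7372
With 9 standardized items, total variance = 9. Proportion = 0.7372/9 = 0.0819 → 8.19%.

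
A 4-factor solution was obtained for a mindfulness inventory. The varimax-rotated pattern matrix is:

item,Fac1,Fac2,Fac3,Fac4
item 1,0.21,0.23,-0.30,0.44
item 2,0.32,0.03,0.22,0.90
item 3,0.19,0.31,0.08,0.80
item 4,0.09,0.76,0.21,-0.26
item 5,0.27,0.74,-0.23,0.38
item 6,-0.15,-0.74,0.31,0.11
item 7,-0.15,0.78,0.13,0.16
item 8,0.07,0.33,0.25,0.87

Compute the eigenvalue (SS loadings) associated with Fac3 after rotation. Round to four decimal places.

SS loadings for Fac3 = (-0.30)² + 0.22² + 0.08² + 0.21² + (-0.23)² + 0.31² + 0.13² + 0.25² = 0.0900 + 0.0484 + 0.0064 + 0.0441 + 0.0529 + 0.0961 + 0.0169 + 0.0625 = 0.4173

0.4173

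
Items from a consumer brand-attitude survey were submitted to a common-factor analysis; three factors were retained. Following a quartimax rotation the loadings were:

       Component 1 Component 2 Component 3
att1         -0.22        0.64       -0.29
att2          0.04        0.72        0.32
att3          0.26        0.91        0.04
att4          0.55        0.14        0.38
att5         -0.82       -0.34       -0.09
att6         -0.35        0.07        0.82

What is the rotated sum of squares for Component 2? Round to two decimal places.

1.90

SS loadings for Component 2 = 0.64² + 0.72² + 0.91² + 0.14² + (-0.34)² + 0.07² = 0.4096 + 0.5184 + 0.8281 + 0.0196 + 0.1156 + 0.0049 = 1.8962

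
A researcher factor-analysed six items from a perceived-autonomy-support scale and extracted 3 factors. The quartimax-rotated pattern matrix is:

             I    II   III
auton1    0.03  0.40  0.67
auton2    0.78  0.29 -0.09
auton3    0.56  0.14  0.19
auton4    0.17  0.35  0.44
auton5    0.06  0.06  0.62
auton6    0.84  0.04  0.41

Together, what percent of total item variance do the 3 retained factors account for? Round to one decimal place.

54.9%

SS loadings by factor: 1.6610, 0.3914, 1.2392; total = 3.2916.
Total variance with 6 standardized items is 6, so the solution explains 3.2916/6 = 0.5486 = 54.86%.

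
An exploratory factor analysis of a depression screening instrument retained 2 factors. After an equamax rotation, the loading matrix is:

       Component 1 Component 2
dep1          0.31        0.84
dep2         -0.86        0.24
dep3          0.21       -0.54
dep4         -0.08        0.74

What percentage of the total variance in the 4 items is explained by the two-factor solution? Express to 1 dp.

62.2%

Communalities: 0.8017, 0.7972, 0.3357, 0.5540; Σh² = 2.4886.
Total variance with 4 standardized items is 4, so the solution explains 2.4886/4 = 0.6221 = 62.21%.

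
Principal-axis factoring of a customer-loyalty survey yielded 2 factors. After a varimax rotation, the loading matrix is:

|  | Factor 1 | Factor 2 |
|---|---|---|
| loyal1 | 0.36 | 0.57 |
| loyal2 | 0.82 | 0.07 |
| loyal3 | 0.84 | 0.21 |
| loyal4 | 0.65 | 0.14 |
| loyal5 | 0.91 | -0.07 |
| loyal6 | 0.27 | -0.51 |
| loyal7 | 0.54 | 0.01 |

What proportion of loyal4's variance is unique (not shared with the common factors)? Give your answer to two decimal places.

h² = 0.65² + 0.14² = 0.4225 + 0.0196 = 0.4421
Uniqueness u² = 1 − h² = 1 − 0.4421 = 0.5579

0.56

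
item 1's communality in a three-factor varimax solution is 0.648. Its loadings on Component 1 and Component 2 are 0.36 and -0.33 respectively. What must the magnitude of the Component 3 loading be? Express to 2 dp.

Under orthogonal rotation h² = Σλ², so λ_Component 3² = h² − (0.2385) = 0.648 − 0.2385 = 0.4095.
|λ| = √0.4095 = 0.6399.

0.64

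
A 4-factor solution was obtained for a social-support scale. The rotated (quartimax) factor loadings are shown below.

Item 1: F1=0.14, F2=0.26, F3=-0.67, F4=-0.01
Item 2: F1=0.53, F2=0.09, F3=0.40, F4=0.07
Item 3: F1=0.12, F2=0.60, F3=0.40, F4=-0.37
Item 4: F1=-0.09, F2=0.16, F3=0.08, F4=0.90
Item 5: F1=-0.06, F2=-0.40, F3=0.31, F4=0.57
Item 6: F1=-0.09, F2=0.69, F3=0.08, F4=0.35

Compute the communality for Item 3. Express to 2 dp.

0.67

h² = 0.12² + 0.60² + 0.40² + (-0.37)² = 0.0144 + 0.3600 + 0.1600 + 0.1369 = 0.6713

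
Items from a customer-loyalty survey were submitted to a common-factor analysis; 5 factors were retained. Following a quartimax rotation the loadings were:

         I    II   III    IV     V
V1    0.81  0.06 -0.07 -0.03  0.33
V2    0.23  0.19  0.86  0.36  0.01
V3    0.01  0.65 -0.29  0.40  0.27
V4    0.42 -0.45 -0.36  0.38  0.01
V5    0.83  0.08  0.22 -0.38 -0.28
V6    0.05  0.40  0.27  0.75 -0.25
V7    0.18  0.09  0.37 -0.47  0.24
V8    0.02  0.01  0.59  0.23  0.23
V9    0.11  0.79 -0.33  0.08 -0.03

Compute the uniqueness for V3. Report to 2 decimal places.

0.26

h² = 0.01² + 0.65² + (-0.29)² + 0.40² + 0.27² = 0.0001 + 0.4225 + 0.0841 + 0.1600 + 0.0729 = 0.7396
Uniqueness u² = 1 − h² = 1 − 0.7396 = 0.2604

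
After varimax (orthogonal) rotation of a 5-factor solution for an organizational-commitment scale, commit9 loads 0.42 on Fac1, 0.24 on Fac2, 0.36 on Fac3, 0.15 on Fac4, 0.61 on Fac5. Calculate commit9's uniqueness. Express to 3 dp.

h² = 0.42² + 0.24² + 0.36² + 0.15² + 0.61² = 0.1764 + 0.0576 + 0.1296 + 0.0225 + 0.3721 = 0.7582
Uniqueness u² = 1 − h² = 1 − 0.7582 = 0.2418

0.242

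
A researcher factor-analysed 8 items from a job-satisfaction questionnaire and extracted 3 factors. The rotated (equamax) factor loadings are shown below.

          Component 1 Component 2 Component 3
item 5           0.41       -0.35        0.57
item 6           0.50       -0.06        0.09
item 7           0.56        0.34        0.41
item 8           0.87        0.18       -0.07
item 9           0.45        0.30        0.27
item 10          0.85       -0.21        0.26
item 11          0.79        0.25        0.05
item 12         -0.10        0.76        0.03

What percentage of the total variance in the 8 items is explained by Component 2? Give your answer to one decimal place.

13.1%

SS loadings for Component 2 = (-0.35)² + (-0.06)² + 0.34² + 0.18² + 0.30² + (-0.21)² + 0.25² + 0.76² = 1.0483
With 8 standardized items, total variance = 8. Proportion = 1.0483/8 = 0.1310 → 13.10%.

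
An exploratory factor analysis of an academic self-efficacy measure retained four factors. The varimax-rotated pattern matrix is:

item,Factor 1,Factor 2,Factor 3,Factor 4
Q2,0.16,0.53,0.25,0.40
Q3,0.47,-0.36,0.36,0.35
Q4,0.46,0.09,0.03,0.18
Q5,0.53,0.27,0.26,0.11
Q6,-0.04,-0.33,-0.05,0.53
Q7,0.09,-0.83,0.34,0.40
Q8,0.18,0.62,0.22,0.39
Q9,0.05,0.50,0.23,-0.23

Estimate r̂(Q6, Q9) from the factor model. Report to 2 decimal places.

-0.30

r̂ = Σ λ_i·λ_j across factors = (-0.04)(0.05) + (-0.33)(0.50) + (-0.05)(0.23) + (0.53)(-0.23)
  = -0.0020 -0.1650 -0.0115 -0.1219 = -0.3004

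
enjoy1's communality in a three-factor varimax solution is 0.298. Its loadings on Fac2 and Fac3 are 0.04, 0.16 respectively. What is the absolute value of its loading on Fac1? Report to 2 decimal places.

Under orthogonal rotation h² = Σλ², so λ_Fac1² = h² − (0.0272) = 0.298 − 0.0272 = 0.2708.
|λ| = √0.2708 = 0.5204.

0.52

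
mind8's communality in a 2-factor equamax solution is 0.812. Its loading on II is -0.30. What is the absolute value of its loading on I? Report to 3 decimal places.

0.850

Under orthogonal rotation h² = Σλ², so λ_I² = h² − (0.0900) = 0.812 − 0.0900 = 0.7220.
|λ| = √0.7220 = 0.8497.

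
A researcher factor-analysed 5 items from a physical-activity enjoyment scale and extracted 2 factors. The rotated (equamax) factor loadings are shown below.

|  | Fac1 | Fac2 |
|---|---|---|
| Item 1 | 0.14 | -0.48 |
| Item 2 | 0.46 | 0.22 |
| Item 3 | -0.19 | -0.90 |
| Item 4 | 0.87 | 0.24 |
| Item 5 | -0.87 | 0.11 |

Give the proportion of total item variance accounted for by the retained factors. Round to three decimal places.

0.588

SS loadings by factor: 1.7811, 1.1585; total = 2.9396.
Total variance with 5 standardized items is 5, so the solution explains 2.9396/5 = 0.5879.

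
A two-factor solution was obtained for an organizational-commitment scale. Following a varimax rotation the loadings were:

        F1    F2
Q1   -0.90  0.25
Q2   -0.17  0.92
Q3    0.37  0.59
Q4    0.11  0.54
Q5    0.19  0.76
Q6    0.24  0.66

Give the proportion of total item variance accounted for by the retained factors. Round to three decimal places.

0.607

SS loadings by factor: 1.0816, 2.5618; total = 3.6434.
Total variance with 6 standardized items is 6, so the solution explains 3.6434/6 = 0.6072.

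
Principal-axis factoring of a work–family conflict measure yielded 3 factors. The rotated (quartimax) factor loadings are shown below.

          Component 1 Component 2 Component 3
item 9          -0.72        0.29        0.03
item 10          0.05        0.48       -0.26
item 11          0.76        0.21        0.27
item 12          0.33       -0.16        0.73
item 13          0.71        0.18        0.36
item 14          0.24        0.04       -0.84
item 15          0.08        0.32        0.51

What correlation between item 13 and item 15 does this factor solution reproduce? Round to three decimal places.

r̂ = Σ λ_i·λ_j across factors = (0.71)(0.08) + (0.18)(0.32) + (0.36)(0.51)
  = +0.0568 +0.0576 +0.1836 = 0.2980

0.298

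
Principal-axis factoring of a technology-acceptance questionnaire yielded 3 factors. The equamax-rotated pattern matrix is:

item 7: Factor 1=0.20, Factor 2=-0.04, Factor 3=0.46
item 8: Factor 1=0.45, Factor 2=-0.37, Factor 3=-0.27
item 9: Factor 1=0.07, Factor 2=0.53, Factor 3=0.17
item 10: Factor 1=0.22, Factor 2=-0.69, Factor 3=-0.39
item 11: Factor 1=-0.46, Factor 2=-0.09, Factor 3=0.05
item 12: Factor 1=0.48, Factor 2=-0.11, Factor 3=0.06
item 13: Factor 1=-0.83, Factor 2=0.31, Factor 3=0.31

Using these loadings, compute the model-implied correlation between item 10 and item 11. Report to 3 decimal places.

r̂ = Σ λ_i·λ_j across factors = (0.22)(-0.46) + (-0.69)(-0.09) + (-0.39)(0.05)
  = -0.1012 +0.0621 -0.0195 = -0.0586

-0.059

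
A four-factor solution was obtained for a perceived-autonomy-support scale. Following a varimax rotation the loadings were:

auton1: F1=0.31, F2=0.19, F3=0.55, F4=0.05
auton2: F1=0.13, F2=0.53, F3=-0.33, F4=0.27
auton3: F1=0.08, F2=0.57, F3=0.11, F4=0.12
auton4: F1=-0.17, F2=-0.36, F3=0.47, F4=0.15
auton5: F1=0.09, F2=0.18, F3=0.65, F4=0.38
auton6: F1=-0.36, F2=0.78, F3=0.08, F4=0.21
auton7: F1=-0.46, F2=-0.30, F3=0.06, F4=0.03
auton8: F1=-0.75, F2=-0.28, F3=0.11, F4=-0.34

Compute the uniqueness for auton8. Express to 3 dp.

h² = (-0.75)² + (-0.28)² + 0.11² + (-0.34)² = 0.5625 + 0.0784 + 0.0121 + 0.1156 = 0.7686
Uniqueness u² = 1 − h² = 1 − 0.7686 = 0.2314

0.231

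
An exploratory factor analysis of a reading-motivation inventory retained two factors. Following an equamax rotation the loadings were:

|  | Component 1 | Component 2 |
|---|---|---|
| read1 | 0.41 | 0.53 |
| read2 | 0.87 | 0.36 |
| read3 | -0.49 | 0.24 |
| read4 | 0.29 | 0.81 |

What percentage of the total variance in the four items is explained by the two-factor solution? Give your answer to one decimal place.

SS loadings by factor: 1.2492, 1.1242; total = 2.3734.
Total variance with 4 standardized items is 4, so the solution explains 2.3734/4 = 0.5934 = 59.34%.

59.3%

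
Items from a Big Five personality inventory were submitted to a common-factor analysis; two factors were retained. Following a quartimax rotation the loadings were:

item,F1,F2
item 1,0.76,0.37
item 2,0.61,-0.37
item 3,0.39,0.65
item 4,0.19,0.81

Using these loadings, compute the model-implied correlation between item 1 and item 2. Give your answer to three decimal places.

0.327

r̂ = Σ λ_i·λ_j across factors = (0.76)(0.61) + (0.37)(-0.37)
  = +0.4636 -0.1369 = 0.3267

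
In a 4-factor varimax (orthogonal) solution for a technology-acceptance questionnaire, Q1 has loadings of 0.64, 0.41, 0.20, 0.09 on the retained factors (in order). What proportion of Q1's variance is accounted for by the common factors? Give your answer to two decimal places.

0.63

h² = 0.64² + 0.41² + 0.20² + 0.09² = 0.4096 + 0.1681 + 0.0400 + 0.0081 = 0.6258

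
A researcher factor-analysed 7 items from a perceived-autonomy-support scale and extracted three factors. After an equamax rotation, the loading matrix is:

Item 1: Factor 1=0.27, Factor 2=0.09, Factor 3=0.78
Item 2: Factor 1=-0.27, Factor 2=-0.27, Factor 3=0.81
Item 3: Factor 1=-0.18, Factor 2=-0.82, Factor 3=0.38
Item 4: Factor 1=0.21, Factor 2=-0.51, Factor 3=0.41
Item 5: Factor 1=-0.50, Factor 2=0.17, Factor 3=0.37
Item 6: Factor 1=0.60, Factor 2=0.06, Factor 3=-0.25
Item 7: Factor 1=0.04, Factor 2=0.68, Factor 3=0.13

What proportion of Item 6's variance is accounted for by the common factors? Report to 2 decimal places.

0.43

h² = 0.60² + 0.06² + (-0.25)² = 0.3600 + 0.0036 + 0.0625 = 0.4261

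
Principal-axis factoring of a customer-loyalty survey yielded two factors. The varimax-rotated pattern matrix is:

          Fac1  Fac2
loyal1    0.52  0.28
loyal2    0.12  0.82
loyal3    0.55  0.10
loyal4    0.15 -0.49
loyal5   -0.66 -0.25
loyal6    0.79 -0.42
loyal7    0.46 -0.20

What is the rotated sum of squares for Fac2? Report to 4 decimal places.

SS loadings for Fac2 = 0.28² + 0.82² + 0.10² + (-0.49)² + (-0.25)² + (-0.42)² + (-0.20)² = 0.0784 + 0.6724 + 0.0100 + 0.2401 + 0.0625 + 0.1764 + 0.0400 = 1.2798

1.2798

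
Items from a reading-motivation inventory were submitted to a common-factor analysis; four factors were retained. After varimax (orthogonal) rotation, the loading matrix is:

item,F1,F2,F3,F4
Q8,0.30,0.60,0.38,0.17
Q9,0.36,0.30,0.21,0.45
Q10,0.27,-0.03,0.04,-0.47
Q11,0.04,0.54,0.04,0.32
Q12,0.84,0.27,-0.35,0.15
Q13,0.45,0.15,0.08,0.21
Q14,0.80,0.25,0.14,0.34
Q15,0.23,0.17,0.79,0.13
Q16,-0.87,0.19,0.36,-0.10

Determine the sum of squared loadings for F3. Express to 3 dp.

SS loadings for F3 = 0.38² + 0.21² + 0.04² + 0.04² + (-0.35)² + 0.08² + 0.14² + 0.79² + 0.36² = 0.1444 + 0.0441 + 0.0016 + 0.0016 + 0.1225 + 0.0064 + 0.0196 + 0.6241 + 0.1296 = 1.0939

1.094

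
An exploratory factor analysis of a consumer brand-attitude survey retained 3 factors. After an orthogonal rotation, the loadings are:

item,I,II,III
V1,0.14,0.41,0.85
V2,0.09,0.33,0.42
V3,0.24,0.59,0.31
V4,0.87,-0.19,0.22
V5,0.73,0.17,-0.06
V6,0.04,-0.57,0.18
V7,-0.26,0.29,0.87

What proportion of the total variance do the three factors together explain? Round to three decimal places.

0.626

Communalities: 0.9102, 0.2934, 0.5018, 0.8414, 0.5654, 0.3589, 0.9086; Σh² = 4.3797.
Total variance with 7 standardized items is 7, so the solution explains 4.3797/7 = 0.6257.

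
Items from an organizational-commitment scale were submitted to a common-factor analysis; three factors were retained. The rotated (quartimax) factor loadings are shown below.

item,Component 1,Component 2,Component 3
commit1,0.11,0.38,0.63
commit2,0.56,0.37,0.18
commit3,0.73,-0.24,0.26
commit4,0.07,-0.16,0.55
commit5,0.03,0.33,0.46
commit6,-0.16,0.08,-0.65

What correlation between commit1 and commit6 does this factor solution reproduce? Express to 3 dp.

-0.397

r̂ = Σ λ_i·λ_j across factors = (0.11)(-0.16) + (0.38)(0.08) + (0.63)(-0.65)
  = -0.0176 +0.0304 -0.4095 = -0.3967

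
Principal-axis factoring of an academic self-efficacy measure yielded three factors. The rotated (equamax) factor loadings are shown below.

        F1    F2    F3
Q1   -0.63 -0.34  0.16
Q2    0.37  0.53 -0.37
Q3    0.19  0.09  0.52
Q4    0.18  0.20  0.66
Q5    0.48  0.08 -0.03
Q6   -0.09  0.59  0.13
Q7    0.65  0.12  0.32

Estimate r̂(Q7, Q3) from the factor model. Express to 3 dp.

r̂ = Σ λ_i·λ_j across factors = (0.65)(0.19) + (0.12)(0.09) + (0.32)(0.52)
  = +0.1235 +0.0108 +0.1664 = 0.3007

0.301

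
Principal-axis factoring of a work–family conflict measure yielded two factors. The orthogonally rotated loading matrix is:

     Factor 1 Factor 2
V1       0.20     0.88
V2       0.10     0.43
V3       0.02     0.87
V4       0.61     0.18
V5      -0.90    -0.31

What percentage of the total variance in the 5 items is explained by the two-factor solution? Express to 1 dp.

61.5%

Communalities: 0.8144, 0.1949, 0.7573, 0.4045, 0.9061; Σh² = 3.0772.
Total variance with 5 standardized items is 5, so the solution explains 3.0772/5 = 0.6154 = 61.54%.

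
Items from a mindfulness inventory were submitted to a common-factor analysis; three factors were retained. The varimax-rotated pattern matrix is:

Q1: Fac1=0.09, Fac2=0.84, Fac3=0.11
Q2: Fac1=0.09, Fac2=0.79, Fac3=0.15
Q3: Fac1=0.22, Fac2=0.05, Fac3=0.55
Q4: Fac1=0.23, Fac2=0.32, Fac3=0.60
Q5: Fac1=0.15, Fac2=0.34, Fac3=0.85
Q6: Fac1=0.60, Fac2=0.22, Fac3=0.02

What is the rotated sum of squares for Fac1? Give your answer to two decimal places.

0.50

SS loadings for Fac1 = 0.09² + 0.09² + 0.22² + 0.23² + 0.15² + 0.60² = 0.0081 + 0.0081 + 0.0484 + 0.0529 + 0.0225 + 0.3600 = 0.5000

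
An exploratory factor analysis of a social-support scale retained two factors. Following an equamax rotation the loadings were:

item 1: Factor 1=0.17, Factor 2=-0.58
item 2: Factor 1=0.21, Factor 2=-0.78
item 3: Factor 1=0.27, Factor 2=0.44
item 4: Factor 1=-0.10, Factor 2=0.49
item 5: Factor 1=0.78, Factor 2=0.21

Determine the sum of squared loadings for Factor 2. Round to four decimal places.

SS loadings for Factor 2 = (-0.58)² + (-0.78)² + 0.44² + 0.49² + 0.21² = 0.3364 + 0.6084 + 0.1936 + 0.2401 + 0.0441 = 1.4226

1.4226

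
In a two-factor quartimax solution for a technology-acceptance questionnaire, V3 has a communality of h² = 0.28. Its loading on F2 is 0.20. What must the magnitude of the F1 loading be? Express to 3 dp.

Under orthogonal rotation h² = Σλ², so λ_F1² = h² − (0.0400) = 0.28 − 0.0400 = 0.2400.
|λ| = √0.2400 = 0.4899.

0.490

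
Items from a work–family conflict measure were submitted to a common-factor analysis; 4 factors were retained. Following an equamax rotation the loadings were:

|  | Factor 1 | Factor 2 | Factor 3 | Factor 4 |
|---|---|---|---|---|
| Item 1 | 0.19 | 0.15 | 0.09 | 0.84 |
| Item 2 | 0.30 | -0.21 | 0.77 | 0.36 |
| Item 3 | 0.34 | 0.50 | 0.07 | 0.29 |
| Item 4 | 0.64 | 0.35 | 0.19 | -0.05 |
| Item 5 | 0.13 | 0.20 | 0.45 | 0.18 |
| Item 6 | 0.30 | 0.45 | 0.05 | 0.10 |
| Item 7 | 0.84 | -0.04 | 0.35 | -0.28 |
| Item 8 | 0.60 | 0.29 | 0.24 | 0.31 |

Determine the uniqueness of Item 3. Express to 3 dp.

0.545

h² = 0.34² + 0.50² + 0.07² + 0.29² = 0.1156 + 0.2500 + 0.0049 + 0.0841 = 0.4546
Uniqueness u² = 1 − h² = 1 − 0.4546 = 0.5454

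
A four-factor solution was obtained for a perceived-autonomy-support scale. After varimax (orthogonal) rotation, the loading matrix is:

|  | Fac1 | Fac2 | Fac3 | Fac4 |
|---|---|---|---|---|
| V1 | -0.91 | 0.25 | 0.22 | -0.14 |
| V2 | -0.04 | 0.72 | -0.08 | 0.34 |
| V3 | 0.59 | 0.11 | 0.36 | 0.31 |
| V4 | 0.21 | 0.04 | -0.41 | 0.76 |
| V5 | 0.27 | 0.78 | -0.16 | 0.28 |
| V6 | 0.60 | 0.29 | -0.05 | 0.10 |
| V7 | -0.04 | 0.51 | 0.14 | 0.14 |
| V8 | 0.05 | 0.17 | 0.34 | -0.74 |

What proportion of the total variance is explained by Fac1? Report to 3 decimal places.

0.207

SS loadings for Fac1 = (-0.91)² + (-0.04)² + 0.59² + 0.21² + 0.27² + 0.60² + (-0.04)² + 0.05² = 1.6589
Proportion of variance = 1.6589 / 8 = 0.2074.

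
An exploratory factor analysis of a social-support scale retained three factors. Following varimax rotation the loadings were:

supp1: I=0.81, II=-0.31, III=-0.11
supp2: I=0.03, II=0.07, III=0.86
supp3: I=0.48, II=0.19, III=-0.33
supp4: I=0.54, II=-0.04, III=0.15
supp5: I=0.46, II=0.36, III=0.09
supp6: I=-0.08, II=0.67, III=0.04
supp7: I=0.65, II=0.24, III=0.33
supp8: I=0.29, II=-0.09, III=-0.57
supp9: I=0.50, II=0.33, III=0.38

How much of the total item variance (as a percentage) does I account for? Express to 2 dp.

23.93%

SS loadings for I = 0.81² + 0.03² + 0.48² + 0.54² + 0.46² + (-0.08)² + 0.65² + 0.29² + 0.50² = 2.1536
With 9 standardized items, total variance = 9. Proportion = 2.1536/9 = 0.2393 → 23.93%.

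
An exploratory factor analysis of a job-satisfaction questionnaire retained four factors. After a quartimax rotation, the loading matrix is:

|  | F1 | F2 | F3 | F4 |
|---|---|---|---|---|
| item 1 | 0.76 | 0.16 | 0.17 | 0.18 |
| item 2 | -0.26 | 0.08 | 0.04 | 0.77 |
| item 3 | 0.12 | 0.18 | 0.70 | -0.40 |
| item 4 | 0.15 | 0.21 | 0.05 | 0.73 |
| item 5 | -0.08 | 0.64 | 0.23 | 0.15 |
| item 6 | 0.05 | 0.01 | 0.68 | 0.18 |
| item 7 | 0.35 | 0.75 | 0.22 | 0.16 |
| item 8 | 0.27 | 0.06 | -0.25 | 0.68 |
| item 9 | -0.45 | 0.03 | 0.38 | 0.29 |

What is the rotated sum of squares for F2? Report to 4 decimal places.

SS loadings for F2 = 0.16² + 0.08² + 0.18² + 0.21² + 0.64² + 0.01² + 0.75² + 0.06² + 0.03² = 0.0256 + 0.0064 + 0.0324 + 0.0441 + 0.4096 + 0.0001 + 0.5625 + 0.0036 + 0.0009 = 1.0852

1.0852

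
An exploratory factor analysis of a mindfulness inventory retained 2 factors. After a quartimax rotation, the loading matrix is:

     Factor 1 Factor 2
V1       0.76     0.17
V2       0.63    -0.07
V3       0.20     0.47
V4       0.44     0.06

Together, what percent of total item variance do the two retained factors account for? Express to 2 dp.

36.66%

SS loadings by factor: 1.2081, 0.2583; total = 1.4664.
Total variance with 4 standardized items is 4, so the solution explains 1.4664/4 = 0.3666 = 36.66%.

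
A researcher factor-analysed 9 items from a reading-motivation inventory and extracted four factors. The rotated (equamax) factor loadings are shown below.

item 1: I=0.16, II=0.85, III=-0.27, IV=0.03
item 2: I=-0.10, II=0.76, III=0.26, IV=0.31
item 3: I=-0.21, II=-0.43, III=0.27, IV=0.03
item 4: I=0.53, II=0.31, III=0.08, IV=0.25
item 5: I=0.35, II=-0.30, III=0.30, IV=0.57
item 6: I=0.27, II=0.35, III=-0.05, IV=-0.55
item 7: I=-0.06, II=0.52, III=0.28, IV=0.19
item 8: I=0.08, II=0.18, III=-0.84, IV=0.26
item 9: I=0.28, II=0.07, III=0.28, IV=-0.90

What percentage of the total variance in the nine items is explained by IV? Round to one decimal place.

18.9%

SS loadings for IV = 0.03² + 0.31² + 0.03² + 0.25² + 0.57² + (-0.55)² + 0.19² + 0.26² + (-0.90)² = 1.7015
With 9 standardized items, total variance = 9. Proportion = 1.7015/9 = 0.1891 → 18.91%.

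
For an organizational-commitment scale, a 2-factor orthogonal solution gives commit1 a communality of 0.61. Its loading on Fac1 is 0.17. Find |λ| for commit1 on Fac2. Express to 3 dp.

Under orthogonal rotation h² = Σλ², so λ_Fac2² = h² − (0.0289) = 0.61 − 0.0289 = 0.5811.
|λ| = √0.5811 = 0.7623.

0.762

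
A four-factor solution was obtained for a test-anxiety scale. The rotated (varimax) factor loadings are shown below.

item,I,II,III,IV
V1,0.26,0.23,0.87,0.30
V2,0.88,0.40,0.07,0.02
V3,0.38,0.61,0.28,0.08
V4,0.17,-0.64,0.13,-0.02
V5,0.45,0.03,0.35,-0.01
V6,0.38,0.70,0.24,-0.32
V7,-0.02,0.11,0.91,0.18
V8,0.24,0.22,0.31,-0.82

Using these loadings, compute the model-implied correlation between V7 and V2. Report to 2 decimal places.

r̂ = Σ λ_i·λ_j across factors = (-0.02)(0.88) + (0.11)(0.40) + (0.91)(0.07) + (0.18)(0.02)
  = -0.0176 +0.0440 +0.0637 +0.0036 = 0.0937

0.09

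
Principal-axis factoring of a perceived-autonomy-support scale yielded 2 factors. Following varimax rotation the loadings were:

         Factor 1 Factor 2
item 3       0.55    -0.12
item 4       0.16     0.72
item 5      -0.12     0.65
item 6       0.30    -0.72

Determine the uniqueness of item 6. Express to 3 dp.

0.392

h² = 0.30² + (-0.72)² = 0.0900 + 0.5184 = 0.6084
Uniqueness u² = 1 − h² = 1 − 0.6084 = 0.3916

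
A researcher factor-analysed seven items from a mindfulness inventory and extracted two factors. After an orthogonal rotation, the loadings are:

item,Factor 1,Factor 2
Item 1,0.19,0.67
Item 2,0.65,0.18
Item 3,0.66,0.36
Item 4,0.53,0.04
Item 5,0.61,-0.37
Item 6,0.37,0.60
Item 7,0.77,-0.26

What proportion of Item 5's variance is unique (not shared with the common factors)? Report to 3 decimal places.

0.491

h² = 0.61² + (-0.37)² = 0.3721 + 0.1369 = 0.5090
Uniqueness u² = 1 − h² = 1 − 0.5090 = 0.4910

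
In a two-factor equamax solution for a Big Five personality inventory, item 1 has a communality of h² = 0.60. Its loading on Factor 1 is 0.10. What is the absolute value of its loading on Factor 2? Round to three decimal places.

0.768

Under orthogonal rotation h² = Σλ², so λ_Factor 2² = h² − (0.0100) = 0.60 − 0.0100 = 0.5900.
|λ| = √0.5900 = 0.7681.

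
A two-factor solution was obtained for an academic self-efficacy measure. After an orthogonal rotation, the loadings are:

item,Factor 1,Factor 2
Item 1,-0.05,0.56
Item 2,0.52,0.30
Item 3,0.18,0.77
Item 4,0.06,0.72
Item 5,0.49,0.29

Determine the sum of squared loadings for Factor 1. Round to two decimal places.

0.55

SS loadings for Factor 1 = (-0.05)² + 0.52² + 0.18² + 0.06² + 0.49² = 0.0025 + 0.2704 + 0.0324 + 0.0036 + 0.2401 = 0.5490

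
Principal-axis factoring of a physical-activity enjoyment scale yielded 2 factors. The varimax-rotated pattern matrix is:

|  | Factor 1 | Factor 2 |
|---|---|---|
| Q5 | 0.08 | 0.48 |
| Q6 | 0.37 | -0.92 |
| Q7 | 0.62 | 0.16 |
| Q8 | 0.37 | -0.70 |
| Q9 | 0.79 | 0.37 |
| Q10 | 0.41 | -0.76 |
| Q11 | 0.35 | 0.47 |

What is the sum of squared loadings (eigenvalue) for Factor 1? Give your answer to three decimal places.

1.579

SS loadings for Factor 1 = 0.08² + 0.37² + 0.62² + 0.37² + 0.79² + 0.41² + 0.35² = 0.0064 + 0.1369 + 0.3844 + 0.1369 + 0.6241 + 0.1681 + 0.1225 = 1.5793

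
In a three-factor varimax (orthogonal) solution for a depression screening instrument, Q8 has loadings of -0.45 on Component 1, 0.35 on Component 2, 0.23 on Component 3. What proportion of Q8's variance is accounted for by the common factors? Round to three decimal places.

h² = (-0.45)² + 0.35² + 0.23² = 0.2025 + 0.1225 + 0.0529 = 0.3779

0.378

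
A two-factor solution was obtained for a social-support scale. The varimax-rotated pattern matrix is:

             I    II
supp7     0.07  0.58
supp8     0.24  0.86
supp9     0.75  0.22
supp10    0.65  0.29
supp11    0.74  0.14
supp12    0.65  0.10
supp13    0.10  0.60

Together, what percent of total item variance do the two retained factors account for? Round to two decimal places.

51.80%

SS loadings by factor: 2.0276, 1.5981; total = 3.6257.
Total variance with 7 standardized items is 7, so the solution explains 3.6257/7 = 0.5180 = 51.80%.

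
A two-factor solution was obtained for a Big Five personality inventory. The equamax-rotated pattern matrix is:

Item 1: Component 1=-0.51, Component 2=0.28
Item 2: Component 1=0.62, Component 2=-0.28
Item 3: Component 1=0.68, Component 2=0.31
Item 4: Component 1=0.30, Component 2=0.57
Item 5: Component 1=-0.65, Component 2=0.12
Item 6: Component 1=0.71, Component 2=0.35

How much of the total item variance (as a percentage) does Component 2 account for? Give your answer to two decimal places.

SS loadings for Component 2 = 0.28² + (-0.28)² + 0.31² + 0.57² + 0.12² + 0.35² = 0.7147
With 6 standardized items, total variance = 6. Proportion = 0.7147/6 = 0.1191 → 11.91%.

11.91%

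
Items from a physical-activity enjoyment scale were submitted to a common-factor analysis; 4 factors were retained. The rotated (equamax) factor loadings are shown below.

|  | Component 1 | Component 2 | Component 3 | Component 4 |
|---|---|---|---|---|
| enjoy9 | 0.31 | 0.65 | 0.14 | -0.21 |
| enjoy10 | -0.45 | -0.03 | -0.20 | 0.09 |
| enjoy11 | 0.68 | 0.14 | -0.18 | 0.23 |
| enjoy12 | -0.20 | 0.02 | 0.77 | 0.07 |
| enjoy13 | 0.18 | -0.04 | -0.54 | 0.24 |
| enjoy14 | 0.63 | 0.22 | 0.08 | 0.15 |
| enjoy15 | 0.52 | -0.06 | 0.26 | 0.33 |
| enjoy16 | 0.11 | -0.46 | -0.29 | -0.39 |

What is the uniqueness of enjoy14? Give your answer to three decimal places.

0.526

h² = 0.63² + 0.22² + 0.08² + 0.15² = 0.3969 + 0.0484 + 0.0064 + 0.0225 = 0.4742
Uniqueness u² = 1 − h² = 1 − 0.4742 = 0.5258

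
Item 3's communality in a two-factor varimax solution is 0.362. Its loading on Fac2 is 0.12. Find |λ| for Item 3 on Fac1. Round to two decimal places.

0.59

Under orthogonal rotation h² = Σλ², so λ_Fac1² = h² − (0.0144) = 0.362 − 0.0144 = 0.3476.
|λ| = √0.3476 = 0.5896.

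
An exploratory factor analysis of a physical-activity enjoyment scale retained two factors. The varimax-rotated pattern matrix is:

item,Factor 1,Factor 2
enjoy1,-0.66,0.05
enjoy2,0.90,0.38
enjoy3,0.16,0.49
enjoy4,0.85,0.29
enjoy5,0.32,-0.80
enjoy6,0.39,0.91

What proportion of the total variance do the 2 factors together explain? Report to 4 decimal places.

0.6979

Communalities: 0.4381, 0.9544, 0.2657, 0.8066, 0.7424, 0.9802; Σh² = 4.1874.
Total variance with 6 standardized items is 6, so the solution explains 4.1874/6 = 0.6979.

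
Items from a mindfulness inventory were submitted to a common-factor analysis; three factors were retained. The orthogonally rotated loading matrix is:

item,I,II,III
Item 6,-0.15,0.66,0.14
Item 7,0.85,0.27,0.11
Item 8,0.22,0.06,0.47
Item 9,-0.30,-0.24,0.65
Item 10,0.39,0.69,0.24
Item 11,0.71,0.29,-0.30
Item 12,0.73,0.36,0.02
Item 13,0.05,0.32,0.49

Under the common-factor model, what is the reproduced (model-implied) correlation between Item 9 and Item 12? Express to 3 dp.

-0.292

r̂ = Σ λ_i·λ_j across factors = (-0.30)(0.73) + (-0.24)(0.36) + (0.65)(0.02)
  = -0.2190 -0.0864 +0.0130 = -0.2924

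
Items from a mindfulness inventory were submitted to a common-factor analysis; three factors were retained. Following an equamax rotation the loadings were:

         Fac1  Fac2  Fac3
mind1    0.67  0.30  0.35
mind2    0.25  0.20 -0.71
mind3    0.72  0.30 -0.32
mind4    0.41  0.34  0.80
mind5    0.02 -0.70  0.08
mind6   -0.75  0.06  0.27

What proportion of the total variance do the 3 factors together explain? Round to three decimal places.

SS loadings by factor: 1.7608, 0.8292, 1.4483; total = 4.0383.
Total variance with 6 standardized items is 6, so the solution explains 4.0383/6 = 0.6731.

0.673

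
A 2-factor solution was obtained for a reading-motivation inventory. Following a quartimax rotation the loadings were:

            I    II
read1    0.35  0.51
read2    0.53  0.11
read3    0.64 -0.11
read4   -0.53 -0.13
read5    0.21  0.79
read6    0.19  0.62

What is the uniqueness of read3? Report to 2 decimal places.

0.58

h² = 0.64² + (-0.11)² = 0.4096 + 0.0121 = 0.4217
Uniqueness u² = 1 − h² = 1 − 0.4217 = 0.5783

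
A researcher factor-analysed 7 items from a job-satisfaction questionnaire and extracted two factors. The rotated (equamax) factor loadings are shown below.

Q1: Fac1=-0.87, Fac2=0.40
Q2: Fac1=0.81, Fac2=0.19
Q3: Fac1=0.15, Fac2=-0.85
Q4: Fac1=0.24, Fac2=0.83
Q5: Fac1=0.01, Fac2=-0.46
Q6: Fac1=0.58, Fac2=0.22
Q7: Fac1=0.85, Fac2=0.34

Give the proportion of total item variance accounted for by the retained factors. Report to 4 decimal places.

0.6479

SS loadings by factor: 2.5521, 1.9831; total = 4.5352.
Total variance with 7 standardized items is 7, so the solution explains 4.5352/7 = 0.6479.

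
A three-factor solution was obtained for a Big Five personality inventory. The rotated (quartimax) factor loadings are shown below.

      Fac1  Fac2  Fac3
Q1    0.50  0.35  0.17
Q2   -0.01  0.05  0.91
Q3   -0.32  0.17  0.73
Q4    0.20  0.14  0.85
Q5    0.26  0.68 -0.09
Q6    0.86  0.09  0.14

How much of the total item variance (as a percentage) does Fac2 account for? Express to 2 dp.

10.73%

SS loadings for Fac2 = 0.35² + 0.05² + 0.17² + 0.14² + 0.68² + 0.09² = 0.6440
With 6 standardized items, total variance = 6. Proportion = 0.6440/6 = 0.1073 → 10.73%.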